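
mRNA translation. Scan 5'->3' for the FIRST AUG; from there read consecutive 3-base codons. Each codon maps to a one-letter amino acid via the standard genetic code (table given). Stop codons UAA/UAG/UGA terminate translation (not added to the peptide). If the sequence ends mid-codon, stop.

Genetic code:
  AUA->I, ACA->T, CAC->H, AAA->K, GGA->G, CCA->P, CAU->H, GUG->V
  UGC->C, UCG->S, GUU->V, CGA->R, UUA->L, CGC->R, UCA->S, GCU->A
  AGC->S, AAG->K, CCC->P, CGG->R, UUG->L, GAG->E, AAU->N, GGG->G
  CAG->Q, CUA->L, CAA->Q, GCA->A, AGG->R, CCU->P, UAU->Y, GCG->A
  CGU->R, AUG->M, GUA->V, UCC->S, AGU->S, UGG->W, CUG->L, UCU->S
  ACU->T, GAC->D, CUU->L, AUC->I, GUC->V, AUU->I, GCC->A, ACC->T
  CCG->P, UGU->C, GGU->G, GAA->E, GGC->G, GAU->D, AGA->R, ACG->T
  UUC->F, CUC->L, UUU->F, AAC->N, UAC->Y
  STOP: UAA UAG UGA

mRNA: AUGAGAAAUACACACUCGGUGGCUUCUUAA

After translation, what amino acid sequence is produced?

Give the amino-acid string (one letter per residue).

start AUG at pos 0
pos 0: AUG -> M; peptide=M
pos 3: AGA -> R; peptide=MR
pos 6: AAU -> N; peptide=MRN
pos 9: ACA -> T; peptide=MRNT
pos 12: CAC -> H; peptide=MRNTH
pos 15: UCG -> S; peptide=MRNTHS
pos 18: GUG -> V; peptide=MRNTHSV
pos 21: GCU -> A; peptide=MRNTHSVA
pos 24: UCU -> S; peptide=MRNTHSVAS
pos 27: UAA -> STOP

Answer: MRNTHSVAS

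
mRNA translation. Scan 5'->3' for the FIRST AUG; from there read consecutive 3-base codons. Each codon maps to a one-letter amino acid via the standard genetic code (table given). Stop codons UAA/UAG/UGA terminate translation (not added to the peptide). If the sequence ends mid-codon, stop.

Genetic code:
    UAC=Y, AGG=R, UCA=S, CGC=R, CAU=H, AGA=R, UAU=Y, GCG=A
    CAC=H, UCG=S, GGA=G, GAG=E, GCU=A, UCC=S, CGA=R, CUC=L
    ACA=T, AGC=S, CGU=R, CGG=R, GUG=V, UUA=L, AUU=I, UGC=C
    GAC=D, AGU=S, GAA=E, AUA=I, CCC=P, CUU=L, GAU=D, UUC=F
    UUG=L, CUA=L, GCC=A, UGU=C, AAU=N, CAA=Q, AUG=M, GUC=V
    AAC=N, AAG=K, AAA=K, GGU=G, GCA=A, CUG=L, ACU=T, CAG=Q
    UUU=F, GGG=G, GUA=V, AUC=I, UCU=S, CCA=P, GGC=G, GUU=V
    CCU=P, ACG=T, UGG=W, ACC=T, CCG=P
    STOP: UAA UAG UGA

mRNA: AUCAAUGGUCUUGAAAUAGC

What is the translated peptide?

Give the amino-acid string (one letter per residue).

start AUG at pos 4
pos 4: AUG -> M; peptide=M
pos 7: GUC -> V; peptide=MV
pos 10: UUG -> L; peptide=MVL
pos 13: AAA -> K; peptide=MVLK
pos 16: UAG -> STOP

Answer: MVLK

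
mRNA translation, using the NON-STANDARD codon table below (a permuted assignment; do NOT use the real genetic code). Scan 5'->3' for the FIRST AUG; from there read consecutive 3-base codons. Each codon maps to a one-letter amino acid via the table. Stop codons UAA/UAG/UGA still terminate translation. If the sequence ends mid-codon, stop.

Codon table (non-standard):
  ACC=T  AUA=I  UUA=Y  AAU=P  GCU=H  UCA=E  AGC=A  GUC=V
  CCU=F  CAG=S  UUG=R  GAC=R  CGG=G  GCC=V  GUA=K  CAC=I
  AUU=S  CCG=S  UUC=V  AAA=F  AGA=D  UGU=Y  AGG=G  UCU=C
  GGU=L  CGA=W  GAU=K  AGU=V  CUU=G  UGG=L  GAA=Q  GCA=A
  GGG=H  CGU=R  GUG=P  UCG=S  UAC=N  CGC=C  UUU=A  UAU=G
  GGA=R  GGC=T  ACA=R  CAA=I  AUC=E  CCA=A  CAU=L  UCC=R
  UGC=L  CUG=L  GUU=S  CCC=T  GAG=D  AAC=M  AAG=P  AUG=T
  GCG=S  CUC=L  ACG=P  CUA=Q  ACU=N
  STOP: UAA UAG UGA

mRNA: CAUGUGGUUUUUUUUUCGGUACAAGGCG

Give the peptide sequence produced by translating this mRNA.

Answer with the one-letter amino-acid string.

Answer: TLAAAGNPS

Derivation:
start AUG at pos 1
pos 1: AUG -> T; peptide=T
pos 4: UGG -> L; peptide=TL
pos 7: UUU -> A; peptide=TLA
pos 10: UUU -> A; peptide=TLAA
pos 13: UUU -> A; peptide=TLAAA
pos 16: CGG -> G; peptide=TLAAAG
pos 19: UAC -> N; peptide=TLAAAGN
pos 22: AAG -> P; peptide=TLAAAGNP
pos 25: GCG -> S; peptide=TLAAAGNPS
pos 28: only 0 nt remain (<3), stop (end of mRNA)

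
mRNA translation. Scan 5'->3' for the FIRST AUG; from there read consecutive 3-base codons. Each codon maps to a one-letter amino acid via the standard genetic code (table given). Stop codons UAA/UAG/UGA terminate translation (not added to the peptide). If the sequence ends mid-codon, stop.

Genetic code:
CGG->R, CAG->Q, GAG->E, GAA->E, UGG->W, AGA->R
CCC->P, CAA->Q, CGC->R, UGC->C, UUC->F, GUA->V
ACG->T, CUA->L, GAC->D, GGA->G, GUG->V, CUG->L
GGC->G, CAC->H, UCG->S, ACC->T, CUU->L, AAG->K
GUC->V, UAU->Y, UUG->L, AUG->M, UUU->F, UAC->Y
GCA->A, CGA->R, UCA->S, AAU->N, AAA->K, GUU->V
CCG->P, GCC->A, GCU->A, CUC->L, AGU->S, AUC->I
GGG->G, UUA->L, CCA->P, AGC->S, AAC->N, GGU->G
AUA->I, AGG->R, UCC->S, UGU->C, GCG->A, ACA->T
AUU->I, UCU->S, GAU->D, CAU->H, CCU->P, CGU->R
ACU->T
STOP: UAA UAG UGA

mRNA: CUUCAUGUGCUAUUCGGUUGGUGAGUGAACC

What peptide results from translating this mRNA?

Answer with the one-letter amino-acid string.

Answer: MCYSVGE

Derivation:
start AUG at pos 4
pos 4: AUG -> M; peptide=M
pos 7: UGC -> C; peptide=MC
pos 10: UAU -> Y; peptide=MCY
pos 13: UCG -> S; peptide=MCYS
pos 16: GUU -> V; peptide=MCYSV
pos 19: GGU -> G; peptide=MCYSVG
pos 22: GAG -> E; peptide=MCYSVGE
pos 25: UGA -> STOP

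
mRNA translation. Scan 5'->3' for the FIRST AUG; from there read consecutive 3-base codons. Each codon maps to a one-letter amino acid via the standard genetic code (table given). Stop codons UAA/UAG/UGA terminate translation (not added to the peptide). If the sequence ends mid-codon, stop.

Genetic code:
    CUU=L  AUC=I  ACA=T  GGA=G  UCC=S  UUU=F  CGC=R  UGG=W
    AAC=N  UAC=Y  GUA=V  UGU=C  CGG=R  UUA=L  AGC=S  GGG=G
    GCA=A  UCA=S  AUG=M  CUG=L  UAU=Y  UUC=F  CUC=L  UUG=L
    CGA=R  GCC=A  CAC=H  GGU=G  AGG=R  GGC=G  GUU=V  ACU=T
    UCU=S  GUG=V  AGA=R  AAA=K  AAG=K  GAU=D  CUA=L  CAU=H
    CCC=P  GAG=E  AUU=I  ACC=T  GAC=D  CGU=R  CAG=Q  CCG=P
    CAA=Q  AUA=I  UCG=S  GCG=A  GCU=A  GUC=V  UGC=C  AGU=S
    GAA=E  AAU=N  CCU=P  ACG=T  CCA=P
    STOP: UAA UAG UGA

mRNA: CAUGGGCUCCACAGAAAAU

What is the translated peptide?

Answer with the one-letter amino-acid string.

start AUG at pos 1
pos 1: AUG -> M; peptide=M
pos 4: GGC -> G; peptide=MG
pos 7: UCC -> S; peptide=MGS
pos 10: ACA -> T; peptide=MGST
pos 13: GAA -> E; peptide=MGSTE
pos 16: AAU -> N; peptide=MGSTEN
pos 19: only 0 nt remain (<3), stop (end of mRNA)

Answer: MGSTEN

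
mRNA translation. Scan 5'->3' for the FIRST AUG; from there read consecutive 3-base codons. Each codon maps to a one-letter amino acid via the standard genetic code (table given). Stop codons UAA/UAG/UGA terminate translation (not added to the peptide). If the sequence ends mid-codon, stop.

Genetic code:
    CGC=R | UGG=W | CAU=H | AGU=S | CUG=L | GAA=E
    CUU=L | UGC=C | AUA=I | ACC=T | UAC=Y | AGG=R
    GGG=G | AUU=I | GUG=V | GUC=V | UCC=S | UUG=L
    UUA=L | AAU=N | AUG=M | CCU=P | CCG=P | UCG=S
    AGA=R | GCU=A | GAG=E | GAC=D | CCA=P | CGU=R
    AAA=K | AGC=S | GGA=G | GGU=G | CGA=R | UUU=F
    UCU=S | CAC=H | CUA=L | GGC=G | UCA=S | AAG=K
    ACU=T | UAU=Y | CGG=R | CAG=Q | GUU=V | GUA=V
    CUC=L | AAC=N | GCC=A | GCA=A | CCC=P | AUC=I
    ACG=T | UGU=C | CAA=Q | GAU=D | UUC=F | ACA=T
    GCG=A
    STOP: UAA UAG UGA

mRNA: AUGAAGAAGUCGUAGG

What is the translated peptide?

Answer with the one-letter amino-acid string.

start AUG at pos 0
pos 0: AUG -> M; peptide=M
pos 3: AAG -> K; peptide=MK
pos 6: AAG -> K; peptide=MKK
pos 9: UCG -> S; peptide=MKKS
pos 12: UAG -> STOP

Answer: MKKS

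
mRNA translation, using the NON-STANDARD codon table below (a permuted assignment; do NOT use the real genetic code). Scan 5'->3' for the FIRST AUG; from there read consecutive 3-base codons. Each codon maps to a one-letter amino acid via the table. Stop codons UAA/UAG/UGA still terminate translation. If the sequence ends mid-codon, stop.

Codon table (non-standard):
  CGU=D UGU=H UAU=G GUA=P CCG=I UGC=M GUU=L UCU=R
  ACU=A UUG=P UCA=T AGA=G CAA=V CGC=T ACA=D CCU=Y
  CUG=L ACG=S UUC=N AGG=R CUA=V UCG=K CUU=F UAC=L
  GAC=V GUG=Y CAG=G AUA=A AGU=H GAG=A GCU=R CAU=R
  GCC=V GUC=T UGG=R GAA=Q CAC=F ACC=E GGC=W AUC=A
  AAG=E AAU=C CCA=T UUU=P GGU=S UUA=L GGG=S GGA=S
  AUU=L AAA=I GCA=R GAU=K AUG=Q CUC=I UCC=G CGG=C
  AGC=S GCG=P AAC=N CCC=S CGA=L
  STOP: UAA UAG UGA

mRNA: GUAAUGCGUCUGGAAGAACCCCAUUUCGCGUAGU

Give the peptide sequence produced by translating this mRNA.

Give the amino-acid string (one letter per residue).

Answer: QDLQQSRNP

Derivation:
start AUG at pos 3
pos 3: AUG -> Q; peptide=Q
pos 6: CGU -> D; peptide=QD
pos 9: CUG -> L; peptide=QDL
pos 12: GAA -> Q; peptide=QDLQ
pos 15: GAA -> Q; peptide=QDLQQ
pos 18: CCC -> S; peptide=QDLQQS
pos 21: CAU -> R; peptide=QDLQQSR
pos 24: UUC -> N; peptide=QDLQQSRN
pos 27: GCG -> P; peptide=QDLQQSRNP
pos 30: UAG -> STOP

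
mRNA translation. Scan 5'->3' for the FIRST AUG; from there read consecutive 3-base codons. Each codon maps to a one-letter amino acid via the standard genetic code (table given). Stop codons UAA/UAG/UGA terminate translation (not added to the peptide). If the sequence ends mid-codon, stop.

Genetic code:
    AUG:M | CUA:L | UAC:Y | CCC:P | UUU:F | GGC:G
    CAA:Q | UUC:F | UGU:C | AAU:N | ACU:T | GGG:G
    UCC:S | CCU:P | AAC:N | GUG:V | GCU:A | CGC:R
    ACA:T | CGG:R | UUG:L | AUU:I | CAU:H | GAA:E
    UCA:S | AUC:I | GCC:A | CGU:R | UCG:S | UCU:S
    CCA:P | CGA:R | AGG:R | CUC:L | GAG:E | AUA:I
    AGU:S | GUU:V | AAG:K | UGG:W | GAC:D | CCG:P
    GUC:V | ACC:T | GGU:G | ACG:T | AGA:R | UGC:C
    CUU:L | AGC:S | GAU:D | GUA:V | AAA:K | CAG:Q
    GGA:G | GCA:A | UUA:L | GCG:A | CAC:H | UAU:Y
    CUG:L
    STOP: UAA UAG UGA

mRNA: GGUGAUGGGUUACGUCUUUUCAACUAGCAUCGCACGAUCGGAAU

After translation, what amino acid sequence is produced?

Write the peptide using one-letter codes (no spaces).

Answer: MGYVFSTSIARSE

Derivation:
start AUG at pos 4
pos 4: AUG -> M; peptide=M
pos 7: GGU -> G; peptide=MG
pos 10: UAC -> Y; peptide=MGY
pos 13: GUC -> V; peptide=MGYV
pos 16: UUU -> F; peptide=MGYVF
pos 19: UCA -> S; peptide=MGYVFS
pos 22: ACU -> T; peptide=MGYVFST
pos 25: AGC -> S; peptide=MGYVFSTS
pos 28: AUC -> I; peptide=MGYVFSTSI
pos 31: GCA -> A; peptide=MGYVFSTSIA
pos 34: CGA -> R; peptide=MGYVFSTSIAR
pos 37: UCG -> S; peptide=MGYVFSTSIARS
pos 40: GAA -> E; peptide=MGYVFSTSIARSE
pos 43: only 1 nt remain (<3), stop (end of mRNA)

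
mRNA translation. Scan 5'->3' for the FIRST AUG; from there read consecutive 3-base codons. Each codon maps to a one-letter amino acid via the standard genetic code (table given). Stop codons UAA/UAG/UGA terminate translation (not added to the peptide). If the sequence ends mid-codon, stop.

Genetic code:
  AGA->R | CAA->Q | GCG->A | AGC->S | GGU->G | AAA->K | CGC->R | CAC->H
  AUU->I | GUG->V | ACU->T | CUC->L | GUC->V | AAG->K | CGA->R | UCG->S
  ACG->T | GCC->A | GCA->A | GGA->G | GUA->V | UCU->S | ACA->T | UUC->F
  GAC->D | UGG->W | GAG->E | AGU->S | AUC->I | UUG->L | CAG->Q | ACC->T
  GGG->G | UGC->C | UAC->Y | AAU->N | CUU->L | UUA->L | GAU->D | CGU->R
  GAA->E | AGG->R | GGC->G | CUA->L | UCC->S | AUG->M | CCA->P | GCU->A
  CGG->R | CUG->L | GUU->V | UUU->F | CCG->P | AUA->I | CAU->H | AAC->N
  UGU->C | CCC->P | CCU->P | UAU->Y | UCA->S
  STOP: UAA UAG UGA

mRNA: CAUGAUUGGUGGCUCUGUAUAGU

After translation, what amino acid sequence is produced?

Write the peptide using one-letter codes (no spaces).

Answer: MIGGSV

Derivation:
start AUG at pos 1
pos 1: AUG -> M; peptide=M
pos 4: AUU -> I; peptide=MI
pos 7: GGU -> G; peptide=MIG
pos 10: GGC -> G; peptide=MIGG
pos 13: UCU -> S; peptide=MIGGS
pos 16: GUA -> V; peptide=MIGGSV
pos 19: UAG -> STOP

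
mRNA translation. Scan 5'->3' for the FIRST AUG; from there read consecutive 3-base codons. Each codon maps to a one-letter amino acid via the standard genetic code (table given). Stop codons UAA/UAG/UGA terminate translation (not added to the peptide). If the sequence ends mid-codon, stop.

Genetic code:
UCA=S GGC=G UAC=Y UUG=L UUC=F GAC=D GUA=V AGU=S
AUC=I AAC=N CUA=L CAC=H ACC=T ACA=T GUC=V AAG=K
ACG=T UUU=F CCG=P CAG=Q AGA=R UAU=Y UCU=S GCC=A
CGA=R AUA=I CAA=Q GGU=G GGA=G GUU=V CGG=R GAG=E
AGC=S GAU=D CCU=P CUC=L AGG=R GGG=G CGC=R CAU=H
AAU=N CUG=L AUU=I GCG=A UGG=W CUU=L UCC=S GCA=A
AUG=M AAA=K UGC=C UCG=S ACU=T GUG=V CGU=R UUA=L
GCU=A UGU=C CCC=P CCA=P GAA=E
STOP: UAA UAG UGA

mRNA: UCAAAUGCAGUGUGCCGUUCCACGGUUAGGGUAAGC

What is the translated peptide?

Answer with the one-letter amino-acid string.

Answer: MQCAVPRLG

Derivation:
start AUG at pos 4
pos 4: AUG -> M; peptide=M
pos 7: CAG -> Q; peptide=MQ
pos 10: UGU -> C; peptide=MQC
pos 13: GCC -> A; peptide=MQCA
pos 16: GUU -> V; peptide=MQCAV
pos 19: CCA -> P; peptide=MQCAVP
pos 22: CGG -> R; peptide=MQCAVPR
pos 25: UUA -> L; peptide=MQCAVPRL
pos 28: GGG -> G; peptide=MQCAVPRLG
pos 31: UAA -> STOP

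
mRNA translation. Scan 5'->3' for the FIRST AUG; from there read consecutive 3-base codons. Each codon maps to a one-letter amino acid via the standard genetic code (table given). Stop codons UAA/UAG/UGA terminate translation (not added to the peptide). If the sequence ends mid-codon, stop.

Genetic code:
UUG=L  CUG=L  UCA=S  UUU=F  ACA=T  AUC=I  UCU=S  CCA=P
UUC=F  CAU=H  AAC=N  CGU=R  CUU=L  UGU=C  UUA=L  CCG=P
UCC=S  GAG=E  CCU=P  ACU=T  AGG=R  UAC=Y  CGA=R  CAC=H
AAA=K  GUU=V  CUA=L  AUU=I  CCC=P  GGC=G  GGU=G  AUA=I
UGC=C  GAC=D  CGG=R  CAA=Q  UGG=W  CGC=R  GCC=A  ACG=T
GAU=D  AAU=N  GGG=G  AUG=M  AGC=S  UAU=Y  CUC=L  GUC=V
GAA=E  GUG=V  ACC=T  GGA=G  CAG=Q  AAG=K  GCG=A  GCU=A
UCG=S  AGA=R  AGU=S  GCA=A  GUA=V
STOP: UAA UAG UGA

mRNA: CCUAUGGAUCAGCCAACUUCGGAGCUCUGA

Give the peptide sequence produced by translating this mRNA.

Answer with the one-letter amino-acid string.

start AUG at pos 3
pos 3: AUG -> M; peptide=M
pos 6: GAU -> D; peptide=MD
pos 9: CAG -> Q; peptide=MDQ
pos 12: CCA -> P; peptide=MDQP
pos 15: ACU -> T; peptide=MDQPT
pos 18: UCG -> S; peptide=MDQPTS
pos 21: GAG -> E; peptide=MDQPTSE
pos 24: CUC -> L; peptide=MDQPTSEL
pos 27: UGA -> STOP

Answer: MDQPTSEL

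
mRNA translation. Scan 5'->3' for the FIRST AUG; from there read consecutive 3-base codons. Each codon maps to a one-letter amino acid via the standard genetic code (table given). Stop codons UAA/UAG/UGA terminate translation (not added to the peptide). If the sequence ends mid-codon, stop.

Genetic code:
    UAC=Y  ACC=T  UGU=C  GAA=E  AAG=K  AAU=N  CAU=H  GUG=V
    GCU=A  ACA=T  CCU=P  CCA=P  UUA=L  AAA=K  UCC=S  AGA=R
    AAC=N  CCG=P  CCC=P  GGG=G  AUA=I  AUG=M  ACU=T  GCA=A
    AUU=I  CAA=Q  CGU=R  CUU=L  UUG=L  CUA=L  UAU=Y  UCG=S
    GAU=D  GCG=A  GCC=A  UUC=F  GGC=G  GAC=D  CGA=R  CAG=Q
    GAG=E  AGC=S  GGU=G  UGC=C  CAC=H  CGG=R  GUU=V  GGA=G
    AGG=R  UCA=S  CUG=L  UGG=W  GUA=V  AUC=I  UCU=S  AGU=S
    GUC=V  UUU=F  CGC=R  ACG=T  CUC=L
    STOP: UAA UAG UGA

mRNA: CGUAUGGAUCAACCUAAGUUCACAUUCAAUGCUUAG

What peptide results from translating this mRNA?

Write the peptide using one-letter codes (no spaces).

Answer: MDQPKFTFNA

Derivation:
start AUG at pos 3
pos 3: AUG -> M; peptide=M
pos 6: GAU -> D; peptide=MD
pos 9: CAA -> Q; peptide=MDQ
pos 12: CCU -> P; peptide=MDQP
pos 15: AAG -> K; peptide=MDQPK
pos 18: UUC -> F; peptide=MDQPKF
pos 21: ACA -> T; peptide=MDQPKFT
pos 24: UUC -> F; peptide=MDQPKFTF
pos 27: AAU -> N; peptide=MDQPKFTFN
pos 30: GCU -> A; peptide=MDQPKFTFNA
pos 33: UAG -> STOP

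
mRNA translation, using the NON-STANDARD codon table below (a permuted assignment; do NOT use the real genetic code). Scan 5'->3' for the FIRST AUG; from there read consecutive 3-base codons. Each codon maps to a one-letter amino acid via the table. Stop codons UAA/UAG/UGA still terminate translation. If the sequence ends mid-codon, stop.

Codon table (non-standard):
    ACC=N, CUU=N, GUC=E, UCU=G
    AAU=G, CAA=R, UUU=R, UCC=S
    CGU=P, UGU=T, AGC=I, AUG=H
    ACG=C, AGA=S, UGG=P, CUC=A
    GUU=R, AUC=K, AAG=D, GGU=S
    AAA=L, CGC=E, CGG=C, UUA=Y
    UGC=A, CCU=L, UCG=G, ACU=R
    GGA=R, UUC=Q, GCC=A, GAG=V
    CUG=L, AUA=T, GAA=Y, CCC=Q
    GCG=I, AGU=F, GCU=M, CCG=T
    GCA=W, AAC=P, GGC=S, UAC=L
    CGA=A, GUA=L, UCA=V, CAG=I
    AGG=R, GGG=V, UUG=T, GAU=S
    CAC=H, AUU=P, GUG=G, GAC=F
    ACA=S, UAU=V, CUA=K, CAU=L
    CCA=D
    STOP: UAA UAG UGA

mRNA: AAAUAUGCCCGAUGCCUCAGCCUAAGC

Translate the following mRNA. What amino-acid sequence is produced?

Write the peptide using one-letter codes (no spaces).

Answer: HQSAVA

Derivation:
start AUG at pos 4
pos 4: AUG -> H; peptide=H
pos 7: CCC -> Q; peptide=HQ
pos 10: GAU -> S; peptide=HQS
pos 13: GCC -> A; peptide=HQSA
pos 16: UCA -> V; peptide=HQSAV
pos 19: GCC -> A; peptide=HQSAVA
pos 22: UAA -> STOP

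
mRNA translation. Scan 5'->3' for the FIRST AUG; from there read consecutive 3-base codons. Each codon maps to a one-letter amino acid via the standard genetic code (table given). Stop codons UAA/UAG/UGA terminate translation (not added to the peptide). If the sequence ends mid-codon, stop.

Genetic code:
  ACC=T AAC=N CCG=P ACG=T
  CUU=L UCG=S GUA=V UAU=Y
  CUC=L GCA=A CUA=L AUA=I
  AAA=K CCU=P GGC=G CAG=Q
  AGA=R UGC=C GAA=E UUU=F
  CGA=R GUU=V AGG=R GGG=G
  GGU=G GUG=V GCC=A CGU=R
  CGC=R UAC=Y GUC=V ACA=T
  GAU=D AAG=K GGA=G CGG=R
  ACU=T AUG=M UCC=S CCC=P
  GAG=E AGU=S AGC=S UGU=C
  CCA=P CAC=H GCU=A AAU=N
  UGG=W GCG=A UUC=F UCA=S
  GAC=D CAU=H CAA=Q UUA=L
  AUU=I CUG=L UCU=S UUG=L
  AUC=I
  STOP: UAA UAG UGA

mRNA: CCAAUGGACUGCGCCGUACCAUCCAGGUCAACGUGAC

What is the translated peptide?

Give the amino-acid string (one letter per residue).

start AUG at pos 3
pos 3: AUG -> M; peptide=M
pos 6: GAC -> D; peptide=MD
pos 9: UGC -> C; peptide=MDC
pos 12: GCC -> A; peptide=MDCA
pos 15: GUA -> V; peptide=MDCAV
pos 18: CCA -> P; peptide=MDCAVP
pos 21: UCC -> S; peptide=MDCAVPS
pos 24: AGG -> R; peptide=MDCAVPSR
pos 27: UCA -> S; peptide=MDCAVPSRS
pos 30: ACG -> T; peptide=MDCAVPSRST
pos 33: UGA -> STOP

Answer: MDCAVPSRST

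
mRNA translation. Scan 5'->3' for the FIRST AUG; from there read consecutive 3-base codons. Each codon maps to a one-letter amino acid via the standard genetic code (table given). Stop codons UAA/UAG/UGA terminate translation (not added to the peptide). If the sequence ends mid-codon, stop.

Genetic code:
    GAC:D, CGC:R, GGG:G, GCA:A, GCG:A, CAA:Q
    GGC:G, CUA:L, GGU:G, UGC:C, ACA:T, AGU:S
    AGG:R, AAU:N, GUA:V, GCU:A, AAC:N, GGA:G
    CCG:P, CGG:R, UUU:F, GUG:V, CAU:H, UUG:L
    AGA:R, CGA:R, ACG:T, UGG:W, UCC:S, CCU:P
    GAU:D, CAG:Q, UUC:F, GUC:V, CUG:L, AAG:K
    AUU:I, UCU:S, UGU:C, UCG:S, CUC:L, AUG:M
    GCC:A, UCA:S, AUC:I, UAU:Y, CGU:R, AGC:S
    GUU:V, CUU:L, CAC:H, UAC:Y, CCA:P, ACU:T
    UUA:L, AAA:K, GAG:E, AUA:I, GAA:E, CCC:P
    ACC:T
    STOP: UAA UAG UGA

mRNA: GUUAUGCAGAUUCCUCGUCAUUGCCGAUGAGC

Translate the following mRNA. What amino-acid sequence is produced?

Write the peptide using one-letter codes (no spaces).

Answer: MQIPRHCR

Derivation:
start AUG at pos 3
pos 3: AUG -> M; peptide=M
pos 6: CAG -> Q; peptide=MQ
pos 9: AUU -> I; peptide=MQI
pos 12: CCU -> P; peptide=MQIP
pos 15: CGU -> R; peptide=MQIPR
pos 18: CAU -> H; peptide=MQIPRH
pos 21: UGC -> C; peptide=MQIPRHC
pos 24: CGA -> R; peptide=MQIPRHCR
pos 27: UGA -> STOP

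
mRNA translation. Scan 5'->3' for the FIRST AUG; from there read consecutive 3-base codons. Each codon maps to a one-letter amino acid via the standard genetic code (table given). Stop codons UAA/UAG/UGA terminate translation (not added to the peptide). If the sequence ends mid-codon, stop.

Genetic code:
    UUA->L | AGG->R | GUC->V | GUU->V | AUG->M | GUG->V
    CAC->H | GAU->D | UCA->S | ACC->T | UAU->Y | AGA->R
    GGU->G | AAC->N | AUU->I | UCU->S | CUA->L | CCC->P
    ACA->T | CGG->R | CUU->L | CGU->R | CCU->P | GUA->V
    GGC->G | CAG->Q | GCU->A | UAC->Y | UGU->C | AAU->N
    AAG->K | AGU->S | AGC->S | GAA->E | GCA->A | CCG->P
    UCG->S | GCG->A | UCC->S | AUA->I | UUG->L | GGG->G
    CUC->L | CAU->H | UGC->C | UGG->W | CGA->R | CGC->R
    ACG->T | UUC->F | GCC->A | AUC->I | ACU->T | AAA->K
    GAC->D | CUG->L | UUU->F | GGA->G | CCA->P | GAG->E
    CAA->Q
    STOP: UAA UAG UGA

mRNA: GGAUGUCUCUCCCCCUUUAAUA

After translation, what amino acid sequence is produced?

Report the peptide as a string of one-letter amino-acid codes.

start AUG at pos 2
pos 2: AUG -> M; peptide=M
pos 5: UCU -> S; peptide=MS
pos 8: CUC -> L; peptide=MSL
pos 11: CCC -> P; peptide=MSLP
pos 14: CUU -> L; peptide=MSLPL
pos 17: UAA -> STOP

Answer: MSLPL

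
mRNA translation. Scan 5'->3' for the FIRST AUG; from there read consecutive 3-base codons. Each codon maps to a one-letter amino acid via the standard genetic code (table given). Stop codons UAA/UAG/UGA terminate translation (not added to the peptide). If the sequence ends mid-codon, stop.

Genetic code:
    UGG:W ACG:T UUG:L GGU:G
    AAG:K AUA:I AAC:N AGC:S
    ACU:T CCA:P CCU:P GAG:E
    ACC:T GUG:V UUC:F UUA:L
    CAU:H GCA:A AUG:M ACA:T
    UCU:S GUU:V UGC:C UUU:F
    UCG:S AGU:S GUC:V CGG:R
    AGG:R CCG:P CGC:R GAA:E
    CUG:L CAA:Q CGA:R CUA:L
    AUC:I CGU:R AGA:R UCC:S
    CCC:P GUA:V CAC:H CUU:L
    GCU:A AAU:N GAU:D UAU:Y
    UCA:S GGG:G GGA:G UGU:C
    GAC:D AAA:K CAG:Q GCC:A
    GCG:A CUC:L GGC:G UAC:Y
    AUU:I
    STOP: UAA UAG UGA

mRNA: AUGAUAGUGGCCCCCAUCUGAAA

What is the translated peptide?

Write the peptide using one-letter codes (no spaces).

start AUG at pos 0
pos 0: AUG -> M; peptide=M
pos 3: AUA -> I; peptide=MI
pos 6: GUG -> V; peptide=MIV
pos 9: GCC -> A; peptide=MIVA
pos 12: CCC -> P; peptide=MIVAP
pos 15: AUC -> I; peptide=MIVAPI
pos 18: UGA -> STOP

Answer: MIVAPI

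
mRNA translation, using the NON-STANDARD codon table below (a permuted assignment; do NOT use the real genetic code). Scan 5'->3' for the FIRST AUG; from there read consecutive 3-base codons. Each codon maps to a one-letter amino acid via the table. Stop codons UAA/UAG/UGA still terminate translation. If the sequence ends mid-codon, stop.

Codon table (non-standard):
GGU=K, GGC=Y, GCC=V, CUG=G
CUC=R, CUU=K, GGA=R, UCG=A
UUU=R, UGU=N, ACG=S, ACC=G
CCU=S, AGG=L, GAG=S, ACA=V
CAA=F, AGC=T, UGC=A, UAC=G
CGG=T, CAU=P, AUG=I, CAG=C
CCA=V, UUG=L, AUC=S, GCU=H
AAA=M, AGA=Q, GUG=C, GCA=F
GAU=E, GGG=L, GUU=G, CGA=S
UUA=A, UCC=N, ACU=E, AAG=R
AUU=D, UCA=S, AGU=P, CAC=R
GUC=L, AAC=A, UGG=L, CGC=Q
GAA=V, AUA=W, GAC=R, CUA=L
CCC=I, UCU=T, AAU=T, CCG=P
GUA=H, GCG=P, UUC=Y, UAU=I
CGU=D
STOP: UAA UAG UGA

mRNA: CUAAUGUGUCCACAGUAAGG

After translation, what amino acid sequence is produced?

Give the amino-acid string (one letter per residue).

start AUG at pos 3
pos 3: AUG -> I; peptide=I
pos 6: UGU -> N; peptide=IN
pos 9: CCA -> V; peptide=INV
pos 12: CAG -> C; peptide=INVC
pos 15: UAA -> STOP

Answer: INVC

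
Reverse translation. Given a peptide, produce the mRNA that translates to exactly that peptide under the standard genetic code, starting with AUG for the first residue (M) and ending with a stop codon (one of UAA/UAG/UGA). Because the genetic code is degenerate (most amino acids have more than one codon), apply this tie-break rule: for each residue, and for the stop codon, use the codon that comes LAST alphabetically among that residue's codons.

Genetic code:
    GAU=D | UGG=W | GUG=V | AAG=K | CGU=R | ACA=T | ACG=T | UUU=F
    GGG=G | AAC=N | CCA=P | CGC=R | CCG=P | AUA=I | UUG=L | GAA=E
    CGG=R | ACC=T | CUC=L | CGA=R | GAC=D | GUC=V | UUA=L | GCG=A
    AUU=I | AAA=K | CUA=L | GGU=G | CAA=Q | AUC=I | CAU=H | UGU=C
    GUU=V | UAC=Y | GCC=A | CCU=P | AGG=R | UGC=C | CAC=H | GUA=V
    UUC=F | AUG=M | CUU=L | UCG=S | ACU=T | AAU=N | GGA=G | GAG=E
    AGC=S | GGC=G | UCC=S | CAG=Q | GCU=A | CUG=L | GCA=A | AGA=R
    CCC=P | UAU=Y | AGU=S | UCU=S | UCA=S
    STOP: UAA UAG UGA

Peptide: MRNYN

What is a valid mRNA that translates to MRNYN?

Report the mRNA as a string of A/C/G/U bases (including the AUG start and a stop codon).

residue 1: M -> AUG (start codon)
residue 2: R codons sorted = AGA,AGG,CGA,CGC,CGG,CGU -> pick last = CGU
residue 3: N codons sorted = AAC,AAU -> pick last = AAU
residue 4: Y codons sorted = UAC,UAU -> pick last = UAU
residue 5: N codons sorted = AAC,AAU -> pick last = AAU
terminator: stop codons sorted = UAA,UAG,UGA -> pick last = UGA

Answer: mRNA: AUGCGUAAUUAUAAUUGA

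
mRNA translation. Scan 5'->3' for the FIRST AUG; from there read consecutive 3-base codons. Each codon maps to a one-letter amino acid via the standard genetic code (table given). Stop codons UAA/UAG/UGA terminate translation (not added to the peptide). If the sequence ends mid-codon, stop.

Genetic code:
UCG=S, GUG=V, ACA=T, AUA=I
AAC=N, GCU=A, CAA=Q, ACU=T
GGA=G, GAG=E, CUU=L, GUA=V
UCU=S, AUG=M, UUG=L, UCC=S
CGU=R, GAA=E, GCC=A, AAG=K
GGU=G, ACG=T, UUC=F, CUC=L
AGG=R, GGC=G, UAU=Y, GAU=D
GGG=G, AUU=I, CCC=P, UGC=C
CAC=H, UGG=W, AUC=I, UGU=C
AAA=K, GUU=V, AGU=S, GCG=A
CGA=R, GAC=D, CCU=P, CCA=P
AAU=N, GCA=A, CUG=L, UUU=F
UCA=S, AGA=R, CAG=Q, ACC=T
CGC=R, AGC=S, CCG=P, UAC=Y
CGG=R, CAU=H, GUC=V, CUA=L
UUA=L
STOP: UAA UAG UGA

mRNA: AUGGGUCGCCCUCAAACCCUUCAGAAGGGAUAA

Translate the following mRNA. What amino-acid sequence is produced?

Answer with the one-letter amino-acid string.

Answer: MGRPQTLQKG

Derivation:
start AUG at pos 0
pos 0: AUG -> M; peptide=M
pos 3: GGU -> G; peptide=MG
pos 6: CGC -> R; peptide=MGR
pos 9: CCU -> P; peptide=MGRP
pos 12: CAA -> Q; peptide=MGRPQ
pos 15: ACC -> T; peptide=MGRPQT
pos 18: CUU -> L; peptide=MGRPQTL
pos 21: CAG -> Q; peptide=MGRPQTLQ
pos 24: AAG -> K; peptide=MGRPQTLQK
pos 27: GGA -> G; peptide=MGRPQTLQKG
pos 30: UAA -> STOP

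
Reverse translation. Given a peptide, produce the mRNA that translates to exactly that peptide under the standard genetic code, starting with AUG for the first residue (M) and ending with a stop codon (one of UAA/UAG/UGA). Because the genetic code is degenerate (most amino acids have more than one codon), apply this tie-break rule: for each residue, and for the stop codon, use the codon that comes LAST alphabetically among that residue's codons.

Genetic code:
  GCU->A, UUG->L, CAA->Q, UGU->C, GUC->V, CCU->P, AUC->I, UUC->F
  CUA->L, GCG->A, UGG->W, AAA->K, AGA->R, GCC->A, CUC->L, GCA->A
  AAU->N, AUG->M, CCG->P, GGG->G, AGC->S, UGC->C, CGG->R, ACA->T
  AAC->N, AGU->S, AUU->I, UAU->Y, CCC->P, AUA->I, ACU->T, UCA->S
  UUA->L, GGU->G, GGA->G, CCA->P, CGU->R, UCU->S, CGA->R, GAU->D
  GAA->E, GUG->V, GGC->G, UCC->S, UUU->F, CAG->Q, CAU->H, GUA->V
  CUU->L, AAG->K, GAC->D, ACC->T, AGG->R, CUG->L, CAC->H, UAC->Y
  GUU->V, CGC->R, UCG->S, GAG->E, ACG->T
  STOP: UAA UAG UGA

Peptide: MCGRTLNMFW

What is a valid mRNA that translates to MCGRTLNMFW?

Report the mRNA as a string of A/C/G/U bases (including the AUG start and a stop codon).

residue 1: M -> AUG (start codon)
residue 2: C codons sorted = UGC,UGU -> pick last = UGU
residue 3: G codons sorted = GGA,GGC,GGG,GGU -> pick last = GGU
residue 4: R codons sorted = AGA,AGG,CGA,CGC,CGG,CGU -> pick last = CGU
residue 5: T codons sorted = ACA,ACC,ACG,ACU -> pick last = ACU
residue 6: L codons sorted = CUA,CUC,CUG,CUU,UUA,UUG -> pick last = UUG
residue 7: N codons sorted = AAC,AAU -> pick last = AAU
residue 8: M -> AUG (only codon)
residue 9: F codons sorted = UUC,UUU -> pick last = UUU
residue 10: W -> UGG (only codon)
terminator: stop codons sorted = UAA,UAG,UGA -> pick last = UGA

Answer: mRNA: AUGUGUGGUCGUACUUUGAAUAUGUUUUGGUGA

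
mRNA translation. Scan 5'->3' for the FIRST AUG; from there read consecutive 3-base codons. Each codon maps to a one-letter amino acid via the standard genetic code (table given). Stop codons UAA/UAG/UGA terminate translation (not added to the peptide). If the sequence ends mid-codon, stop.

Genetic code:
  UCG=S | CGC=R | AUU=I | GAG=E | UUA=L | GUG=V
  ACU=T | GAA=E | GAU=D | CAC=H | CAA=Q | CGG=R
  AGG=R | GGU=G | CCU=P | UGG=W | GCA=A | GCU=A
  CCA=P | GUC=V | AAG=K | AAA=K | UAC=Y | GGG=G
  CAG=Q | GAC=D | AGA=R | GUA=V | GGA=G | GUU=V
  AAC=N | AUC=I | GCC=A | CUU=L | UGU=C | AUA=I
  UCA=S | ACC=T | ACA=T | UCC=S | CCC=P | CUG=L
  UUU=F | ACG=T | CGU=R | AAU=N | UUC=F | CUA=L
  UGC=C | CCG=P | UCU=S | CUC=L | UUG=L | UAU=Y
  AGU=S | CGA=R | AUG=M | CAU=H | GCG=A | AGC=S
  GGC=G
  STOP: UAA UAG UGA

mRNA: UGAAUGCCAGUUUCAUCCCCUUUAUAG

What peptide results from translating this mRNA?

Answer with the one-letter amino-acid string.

Answer: MPVSSPL

Derivation:
start AUG at pos 3
pos 3: AUG -> M; peptide=M
pos 6: CCA -> P; peptide=MP
pos 9: GUU -> V; peptide=MPV
pos 12: UCA -> S; peptide=MPVS
pos 15: UCC -> S; peptide=MPVSS
pos 18: CCU -> P; peptide=MPVSSP
pos 21: UUA -> L; peptide=MPVSSPL
pos 24: UAG -> STOP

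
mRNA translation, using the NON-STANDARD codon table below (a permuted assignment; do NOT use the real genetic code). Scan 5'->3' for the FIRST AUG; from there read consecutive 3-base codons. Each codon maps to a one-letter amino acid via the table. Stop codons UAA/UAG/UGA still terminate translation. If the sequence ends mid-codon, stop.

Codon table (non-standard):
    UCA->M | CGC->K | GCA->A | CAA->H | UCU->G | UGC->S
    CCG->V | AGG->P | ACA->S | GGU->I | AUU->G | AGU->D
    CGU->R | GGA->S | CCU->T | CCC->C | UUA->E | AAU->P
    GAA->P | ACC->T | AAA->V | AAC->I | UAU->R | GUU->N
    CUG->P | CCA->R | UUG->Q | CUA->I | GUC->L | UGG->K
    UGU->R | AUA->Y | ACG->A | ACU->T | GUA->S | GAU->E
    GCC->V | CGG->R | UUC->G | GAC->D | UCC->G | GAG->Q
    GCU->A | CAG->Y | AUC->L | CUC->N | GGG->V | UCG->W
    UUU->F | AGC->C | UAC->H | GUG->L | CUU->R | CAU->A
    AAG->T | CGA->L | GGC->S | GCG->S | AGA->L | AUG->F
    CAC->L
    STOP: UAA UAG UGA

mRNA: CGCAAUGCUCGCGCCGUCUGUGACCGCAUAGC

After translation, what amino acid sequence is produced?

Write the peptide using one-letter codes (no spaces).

Answer: FNSVGLTA

Derivation:
start AUG at pos 4
pos 4: AUG -> F; peptide=F
pos 7: CUC -> N; peptide=FN
pos 10: GCG -> S; peptide=FNS
pos 13: CCG -> V; peptide=FNSV
pos 16: UCU -> G; peptide=FNSVG
pos 19: GUG -> L; peptide=FNSVGL
pos 22: ACC -> T; peptide=FNSVGLT
pos 25: GCA -> A; peptide=FNSVGLTA
pos 28: UAG -> STOP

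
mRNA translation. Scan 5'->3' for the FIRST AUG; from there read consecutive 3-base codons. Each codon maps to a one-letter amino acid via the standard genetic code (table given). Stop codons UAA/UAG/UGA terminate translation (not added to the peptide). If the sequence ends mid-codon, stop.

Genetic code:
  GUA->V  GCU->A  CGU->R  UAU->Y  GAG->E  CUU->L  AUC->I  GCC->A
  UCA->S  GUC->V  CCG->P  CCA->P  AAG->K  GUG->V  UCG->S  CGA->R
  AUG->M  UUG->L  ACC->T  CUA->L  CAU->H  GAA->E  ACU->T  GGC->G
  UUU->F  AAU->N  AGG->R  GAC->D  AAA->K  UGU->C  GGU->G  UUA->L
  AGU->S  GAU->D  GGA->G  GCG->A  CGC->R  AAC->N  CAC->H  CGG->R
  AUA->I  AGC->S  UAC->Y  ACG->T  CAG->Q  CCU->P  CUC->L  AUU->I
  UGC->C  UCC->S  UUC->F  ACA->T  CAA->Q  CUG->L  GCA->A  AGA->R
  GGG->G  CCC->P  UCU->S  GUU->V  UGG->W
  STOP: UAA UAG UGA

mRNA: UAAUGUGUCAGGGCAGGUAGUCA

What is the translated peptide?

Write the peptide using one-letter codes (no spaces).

Answer: MCQGR

Derivation:
start AUG at pos 2
pos 2: AUG -> M; peptide=M
pos 5: UGU -> C; peptide=MC
pos 8: CAG -> Q; peptide=MCQ
pos 11: GGC -> G; peptide=MCQG
pos 14: AGG -> R; peptide=MCQGR
pos 17: UAG -> STOP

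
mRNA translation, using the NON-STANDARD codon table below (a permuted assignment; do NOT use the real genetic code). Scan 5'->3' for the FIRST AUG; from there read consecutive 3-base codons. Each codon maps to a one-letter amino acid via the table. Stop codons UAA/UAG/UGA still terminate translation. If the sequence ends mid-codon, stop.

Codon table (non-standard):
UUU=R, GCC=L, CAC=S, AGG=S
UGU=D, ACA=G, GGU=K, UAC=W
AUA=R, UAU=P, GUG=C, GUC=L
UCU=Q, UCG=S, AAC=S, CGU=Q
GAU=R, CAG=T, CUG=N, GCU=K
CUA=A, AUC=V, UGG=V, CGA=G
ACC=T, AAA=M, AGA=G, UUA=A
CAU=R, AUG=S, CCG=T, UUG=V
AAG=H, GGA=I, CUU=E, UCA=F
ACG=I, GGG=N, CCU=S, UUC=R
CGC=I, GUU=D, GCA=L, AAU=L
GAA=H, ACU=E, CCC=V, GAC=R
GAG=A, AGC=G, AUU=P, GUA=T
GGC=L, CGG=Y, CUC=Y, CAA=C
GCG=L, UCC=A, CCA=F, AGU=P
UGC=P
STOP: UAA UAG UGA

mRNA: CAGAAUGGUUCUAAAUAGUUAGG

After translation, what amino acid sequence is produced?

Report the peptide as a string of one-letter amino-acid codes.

start AUG at pos 4
pos 4: AUG -> S; peptide=S
pos 7: GUU -> D; peptide=SD
pos 10: CUA -> A; peptide=SDA
pos 13: AAU -> L; peptide=SDAL
pos 16: AGU -> P; peptide=SDALP
pos 19: UAG -> STOP

Answer: SDALP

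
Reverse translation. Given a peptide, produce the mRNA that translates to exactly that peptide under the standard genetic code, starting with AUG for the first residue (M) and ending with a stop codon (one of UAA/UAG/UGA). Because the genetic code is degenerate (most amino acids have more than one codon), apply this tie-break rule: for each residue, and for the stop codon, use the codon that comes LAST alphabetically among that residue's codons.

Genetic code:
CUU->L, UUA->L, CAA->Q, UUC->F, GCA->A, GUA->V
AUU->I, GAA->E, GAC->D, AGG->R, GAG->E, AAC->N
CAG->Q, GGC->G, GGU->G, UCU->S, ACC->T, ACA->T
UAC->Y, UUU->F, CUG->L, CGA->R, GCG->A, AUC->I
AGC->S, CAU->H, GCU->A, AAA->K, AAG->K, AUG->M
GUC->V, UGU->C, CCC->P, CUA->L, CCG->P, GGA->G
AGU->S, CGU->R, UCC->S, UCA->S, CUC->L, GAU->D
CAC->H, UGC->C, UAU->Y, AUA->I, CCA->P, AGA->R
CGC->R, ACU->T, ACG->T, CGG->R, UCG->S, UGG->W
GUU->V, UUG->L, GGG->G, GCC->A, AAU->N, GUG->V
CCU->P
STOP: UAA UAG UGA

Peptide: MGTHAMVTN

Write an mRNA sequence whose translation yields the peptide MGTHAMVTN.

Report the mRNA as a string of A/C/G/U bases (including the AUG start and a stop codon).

residue 1: M -> AUG (start codon)
residue 2: G codons sorted = GGA,GGC,GGG,GGU -> pick last = GGU
residue 3: T codons sorted = ACA,ACC,ACG,ACU -> pick last = ACU
residue 4: H codons sorted = CAC,CAU -> pick last = CAU
residue 5: A codons sorted = GCA,GCC,GCG,GCU -> pick last = GCU
residue 6: M -> AUG (only codon)
residue 7: V codons sorted = GUA,GUC,GUG,GUU -> pick last = GUU
residue 8: T codons sorted = ACA,ACC,ACG,ACU -> pick last = ACU
residue 9: N codons sorted = AAC,AAU -> pick last = AAU
terminator: stop codons sorted = UAA,UAG,UGA -> pick last = UGA

Answer: mRNA: AUGGGUACUCAUGCUAUGGUUACUAAUUGA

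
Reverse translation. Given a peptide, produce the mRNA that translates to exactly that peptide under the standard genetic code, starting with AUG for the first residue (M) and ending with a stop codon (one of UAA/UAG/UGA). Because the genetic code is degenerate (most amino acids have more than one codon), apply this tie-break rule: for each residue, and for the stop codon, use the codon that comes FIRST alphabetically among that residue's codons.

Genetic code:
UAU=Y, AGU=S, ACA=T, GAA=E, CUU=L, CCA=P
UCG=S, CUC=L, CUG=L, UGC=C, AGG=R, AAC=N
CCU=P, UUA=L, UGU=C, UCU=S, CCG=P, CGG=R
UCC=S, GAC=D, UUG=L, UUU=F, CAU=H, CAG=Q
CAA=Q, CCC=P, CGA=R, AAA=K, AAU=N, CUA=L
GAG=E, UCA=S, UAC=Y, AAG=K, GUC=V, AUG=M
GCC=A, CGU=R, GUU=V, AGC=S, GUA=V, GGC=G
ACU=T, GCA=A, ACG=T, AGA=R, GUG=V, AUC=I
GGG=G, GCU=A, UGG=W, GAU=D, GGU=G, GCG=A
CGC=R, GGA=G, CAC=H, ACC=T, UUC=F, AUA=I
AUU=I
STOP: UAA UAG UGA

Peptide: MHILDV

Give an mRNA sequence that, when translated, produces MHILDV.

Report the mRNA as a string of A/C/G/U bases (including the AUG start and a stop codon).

Answer: mRNA: AUGCACAUACUAGACGUAUAA

Derivation:
residue 1: M -> AUG (start codon)
residue 2: H codons sorted = CAC,CAU -> pick first = CAC
residue 3: I codons sorted = AUA,AUC,AUU -> pick first = AUA
residue 4: L codons sorted = CUA,CUC,CUG,CUU,UUA,UUG -> pick first = CUA
residue 5: D codons sorted = GAC,GAU -> pick first = GAC
residue 6: V codons sorted = GUA,GUC,GUG,GUU -> pick first = GUA
terminator: stop codons sorted = UAA,UAG,UGA -> pick first = UAA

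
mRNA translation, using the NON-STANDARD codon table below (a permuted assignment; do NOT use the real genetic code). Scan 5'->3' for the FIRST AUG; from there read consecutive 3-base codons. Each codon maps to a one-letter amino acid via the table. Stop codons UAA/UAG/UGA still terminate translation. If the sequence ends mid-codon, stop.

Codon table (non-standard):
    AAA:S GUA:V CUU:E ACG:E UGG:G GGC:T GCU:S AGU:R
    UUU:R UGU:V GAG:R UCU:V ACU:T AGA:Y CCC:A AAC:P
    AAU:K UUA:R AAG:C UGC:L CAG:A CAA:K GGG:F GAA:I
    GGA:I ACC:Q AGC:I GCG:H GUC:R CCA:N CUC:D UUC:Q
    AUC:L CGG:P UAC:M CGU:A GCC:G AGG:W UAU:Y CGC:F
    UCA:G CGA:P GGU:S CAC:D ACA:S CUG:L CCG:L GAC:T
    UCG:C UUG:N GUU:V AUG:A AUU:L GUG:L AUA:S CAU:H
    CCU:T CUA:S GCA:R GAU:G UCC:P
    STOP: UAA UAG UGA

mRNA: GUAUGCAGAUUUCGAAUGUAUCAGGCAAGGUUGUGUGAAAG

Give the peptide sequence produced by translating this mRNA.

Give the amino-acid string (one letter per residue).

Answer: AALCKVGTCVL

Derivation:
start AUG at pos 2
pos 2: AUG -> A; peptide=A
pos 5: CAG -> A; peptide=AA
pos 8: AUU -> L; peptide=AAL
pos 11: UCG -> C; peptide=AALC
pos 14: AAU -> K; peptide=AALCK
pos 17: GUA -> V; peptide=AALCKV
pos 20: UCA -> G; peptide=AALCKVG
pos 23: GGC -> T; peptide=AALCKVGT
pos 26: AAG -> C; peptide=AALCKVGTC
pos 29: GUU -> V; peptide=AALCKVGTCV
pos 32: GUG -> L; peptide=AALCKVGTCVL
pos 35: UGA -> STOP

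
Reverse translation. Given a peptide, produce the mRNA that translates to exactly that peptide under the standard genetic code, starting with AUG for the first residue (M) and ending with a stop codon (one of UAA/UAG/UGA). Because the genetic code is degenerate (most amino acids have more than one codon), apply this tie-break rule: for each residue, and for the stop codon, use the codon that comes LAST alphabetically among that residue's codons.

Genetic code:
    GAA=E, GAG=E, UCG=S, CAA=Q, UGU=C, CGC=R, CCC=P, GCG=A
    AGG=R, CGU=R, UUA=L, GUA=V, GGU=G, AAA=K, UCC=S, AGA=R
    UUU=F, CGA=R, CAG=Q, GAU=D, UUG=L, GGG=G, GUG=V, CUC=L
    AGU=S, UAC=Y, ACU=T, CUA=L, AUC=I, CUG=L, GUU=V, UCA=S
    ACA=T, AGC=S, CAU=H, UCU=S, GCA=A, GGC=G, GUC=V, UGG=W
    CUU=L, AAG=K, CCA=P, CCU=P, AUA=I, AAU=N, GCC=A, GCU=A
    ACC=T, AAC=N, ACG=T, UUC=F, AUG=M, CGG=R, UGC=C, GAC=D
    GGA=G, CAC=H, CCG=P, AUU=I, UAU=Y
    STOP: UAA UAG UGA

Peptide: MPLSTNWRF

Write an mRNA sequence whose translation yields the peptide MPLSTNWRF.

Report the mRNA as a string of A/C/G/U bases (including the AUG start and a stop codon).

residue 1: M -> AUG (start codon)
residue 2: P codons sorted = CCA,CCC,CCG,CCU -> pick last = CCU
residue 3: L codons sorted = CUA,CUC,CUG,CUU,UUA,UUG -> pick last = UUG
residue 4: S codons sorted = AGC,AGU,UCA,UCC,UCG,UCU -> pick last = UCU
residue 5: T codons sorted = ACA,ACC,ACG,ACU -> pick last = ACU
residue 6: N codons sorted = AAC,AAU -> pick last = AAU
residue 7: W -> UGG (only codon)
residue 8: R codons sorted = AGA,AGG,CGA,CGC,CGG,CGU -> pick last = CGU
residue 9: F codons sorted = UUC,UUU -> pick last = UUU
terminator: stop codons sorted = UAA,UAG,UGA -> pick last = UGA

Answer: mRNA: AUGCCUUUGUCUACUAAUUGGCGUUUUUGA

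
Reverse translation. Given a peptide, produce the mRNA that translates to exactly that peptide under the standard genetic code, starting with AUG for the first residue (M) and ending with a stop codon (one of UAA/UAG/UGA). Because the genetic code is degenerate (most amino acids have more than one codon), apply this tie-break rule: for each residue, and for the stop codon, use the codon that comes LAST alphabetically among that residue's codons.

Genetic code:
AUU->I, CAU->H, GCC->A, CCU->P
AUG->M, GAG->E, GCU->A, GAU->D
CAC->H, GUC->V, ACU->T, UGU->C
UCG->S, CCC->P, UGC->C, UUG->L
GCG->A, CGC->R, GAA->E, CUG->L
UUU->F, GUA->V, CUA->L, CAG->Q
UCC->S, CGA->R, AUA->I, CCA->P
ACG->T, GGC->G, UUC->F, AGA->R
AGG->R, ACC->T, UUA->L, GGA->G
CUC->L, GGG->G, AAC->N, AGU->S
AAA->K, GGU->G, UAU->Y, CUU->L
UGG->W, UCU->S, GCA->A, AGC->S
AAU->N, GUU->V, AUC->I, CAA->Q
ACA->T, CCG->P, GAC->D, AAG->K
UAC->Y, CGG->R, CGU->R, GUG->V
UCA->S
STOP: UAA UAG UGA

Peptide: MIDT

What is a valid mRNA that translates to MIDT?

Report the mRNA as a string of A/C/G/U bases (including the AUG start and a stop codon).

residue 1: M -> AUG (start codon)
residue 2: I codons sorted = AUA,AUC,AUU -> pick last = AUU
residue 3: D codons sorted = GAC,GAU -> pick last = GAU
residue 4: T codons sorted = ACA,ACC,ACG,ACU -> pick last = ACU
terminator: stop codons sorted = UAA,UAG,UGA -> pick last = UGA

Answer: mRNA: AUGAUUGAUACUUGA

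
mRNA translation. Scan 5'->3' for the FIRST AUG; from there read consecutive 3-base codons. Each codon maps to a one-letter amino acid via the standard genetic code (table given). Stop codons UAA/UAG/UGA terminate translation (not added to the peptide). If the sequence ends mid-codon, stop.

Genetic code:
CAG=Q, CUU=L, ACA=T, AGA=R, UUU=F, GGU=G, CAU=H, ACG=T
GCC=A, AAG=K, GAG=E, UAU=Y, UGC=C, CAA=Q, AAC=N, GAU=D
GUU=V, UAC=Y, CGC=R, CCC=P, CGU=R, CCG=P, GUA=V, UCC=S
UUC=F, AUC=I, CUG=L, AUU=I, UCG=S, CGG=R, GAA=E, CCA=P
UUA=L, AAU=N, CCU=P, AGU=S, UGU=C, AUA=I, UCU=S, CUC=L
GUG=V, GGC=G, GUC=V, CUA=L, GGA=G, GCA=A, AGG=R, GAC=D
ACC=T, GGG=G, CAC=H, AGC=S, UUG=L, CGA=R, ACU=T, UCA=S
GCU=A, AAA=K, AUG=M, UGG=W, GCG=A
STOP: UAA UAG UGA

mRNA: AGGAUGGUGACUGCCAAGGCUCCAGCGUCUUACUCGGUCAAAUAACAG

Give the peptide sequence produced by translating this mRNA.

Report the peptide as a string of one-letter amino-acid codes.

Answer: MVTAKAPASYSVK

Derivation:
start AUG at pos 3
pos 3: AUG -> M; peptide=M
pos 6: GUG -> V; peptide=MV
pos 9: ACU -> T; peptide=MVT
pos 12: GCC -> A; peptide=MVTA
pos 15: AAG -> K; peptide=MVTAK
pos 18: GCU -> A; peptide=MVTAKA
pos 21: CCA -> P; peptide=MVTAKAP
pos 24: GCG -> A; peptide=MVTAKAPA
pos 27: UCU -> S; peptide=MVTAKAPAS
pos 30: UAC -> Y; peptide=MVTAKAPASY
pos 33: UCG -> S; peptide=MVTAKAPASYS
pos 36: GUC -> V; peptide=MVTAKAPASYSV
pos 39: AAA -> K; peptide=MVTAKAPASYSVK
pos 42: UAA -> STOP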